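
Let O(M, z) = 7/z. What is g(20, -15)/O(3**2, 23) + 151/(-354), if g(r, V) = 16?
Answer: 129215/2478 ≈ 52.145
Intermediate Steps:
g(20, -15)/O(3**2, 23) + 151/(-354) = 16/((7/23)) + 151/(-354) = 16/((7*(1/23))) + 151*(-1/354) = 16/(7/23) - 151/354 = 16*(23/7) - 151/354 = 368/7 - 151/354 = 129215/2478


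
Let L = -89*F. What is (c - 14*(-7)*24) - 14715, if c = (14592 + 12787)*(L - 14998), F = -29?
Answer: -339977406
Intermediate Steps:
L = 2581 (L = -89*(-29) = 2581)
c = -339965043 (c = (14592 + 12787)*(2581 - 14998) = 27379*(-12417) = -339965043)
(c - 14*(-7)*24) - 14715 = (-339965043 - 14*(-7)*24) - 14715 = (-339965043 + 98*24) - 14715 = (-339965043 + 2352) - 14715 = -339962691 - 14715 = -339977406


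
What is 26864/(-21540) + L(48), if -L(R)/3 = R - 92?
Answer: 704104/5385 ≈ 130.75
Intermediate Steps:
L(R) = 276 - 3*R (L(R) = -3*(R - 92) = -3*(-92 + R) = 276 - 3*R)
26864/(-21540) + L(48) = 26864/(-21540) + (276 - 3*48) = 26864*(-1/21540) + (276 - 144) = -6716/5385 + 132 = 704104/5385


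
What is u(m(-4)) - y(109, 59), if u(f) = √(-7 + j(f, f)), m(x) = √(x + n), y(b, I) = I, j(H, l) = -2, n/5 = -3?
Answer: -59 + 3*I ≈ -59.0 + 3.0*I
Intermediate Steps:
n = -15 (n = 5*(-3) = -15)
m(x) = √(-15 + x) (m(x) = √(x - 15) = √(-15 + x))
u(f) = 3*I (u(f) = √(-7 - 2) = √(-9) = 3*I)
u(m(-4)) - y(109, 59) = 3*I - 1*59 = 3*I - 59 = -59 + 3*I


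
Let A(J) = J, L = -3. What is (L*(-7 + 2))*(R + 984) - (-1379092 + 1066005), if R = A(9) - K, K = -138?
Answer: 330052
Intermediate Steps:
R = 147 (R = 9 - 1*(-138) = 9 + 138 = 147)
(L*(-7 + 2))*(R + 984) - (-1379092 + 1066005) = (-3*(-7 + 2))*(147 + 984) - (-1379092 + 1066005) = -3*(-5)*1131 - 1*(-313087) = 15*1131 + 313087 = 16965 + 313087 = 330052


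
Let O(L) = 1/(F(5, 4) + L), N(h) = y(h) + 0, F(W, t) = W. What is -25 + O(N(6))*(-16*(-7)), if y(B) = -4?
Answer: 87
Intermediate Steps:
N(h) = -4 (N(h) = -4 + 0 = -4)
O(L) = 1/(5 + L)
-25 + O(N(6))*(-16*(-7)) = -25 + (-16*(-7))/(5 - 4) = -25 + 112/1 = -25 + 1*112 = -25 + 112 = 87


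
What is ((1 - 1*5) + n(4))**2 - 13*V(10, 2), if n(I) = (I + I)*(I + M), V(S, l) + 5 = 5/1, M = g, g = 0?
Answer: 784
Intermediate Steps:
M = 0
V(S, l) = 0 (V(S, l) = -5 + 5/1 = -5 + 5*1 = -5 + 5 = 0)
n(I) = 2*I**2 (n(I) = (I + I)*(I + 0) = (2*I)*I = 2*I**2)
((1 - 1*5) + n(4))**2 - 13*V(10, 2) = ((1 - 1*5) + 2*4**2)**2 - 13*0 = ((1 - 5) + 2*16)**2 + 0 = (-4 + 32)**2 + 0 = 28**2 + 0 = 784 + 0 = 784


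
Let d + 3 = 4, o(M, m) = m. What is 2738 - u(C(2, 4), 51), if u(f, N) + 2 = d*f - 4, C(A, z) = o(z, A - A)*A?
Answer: 2744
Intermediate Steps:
d = 1 (d = -3 + 4 = 1)
C(A, z) = 0 (C(A, z) = (A - A)*A = 0*A = 0)
u(f, N) = -6 + f (u(f, N) = -2 + (1*f - 4) = -2 + (f - 4) = -2 + (-4 + f) = -6 + f)
2738 - u(C(2, 4), 51) = 2738 - (-6 + 0) = 2738 - 1*(-6) = 2738 + 6 = 2744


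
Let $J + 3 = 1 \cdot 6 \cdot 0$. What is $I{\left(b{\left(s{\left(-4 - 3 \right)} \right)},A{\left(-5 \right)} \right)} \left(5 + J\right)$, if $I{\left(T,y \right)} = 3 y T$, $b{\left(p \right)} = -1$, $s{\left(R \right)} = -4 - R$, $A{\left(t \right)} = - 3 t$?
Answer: $-90$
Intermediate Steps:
$I{\left(T,y \right)} = 3 T y$
$J = -3$ ($J = -3 + 1 \cdot 6 \cdot 0 = -3 + 6 \cdot 0 = -3 + 0 = -3$)
$I{\left(b{\left(s{\left(-4 - 3 \right)} \right)},A{\left(-5 \right)} \right)} \left(5 + J\right) = 3 \left(-1\right) \left(\left(-3\right) \left(-5\right)\right) \left(5 - 3\right) = 3 \left(-1\right) 15 \cdot 2 = \left(-45\right) 2 = -90$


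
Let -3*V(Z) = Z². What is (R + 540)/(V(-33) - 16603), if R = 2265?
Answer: -165/998 ≈ -0.16533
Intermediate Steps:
V(Z) = -Z²/3
(R + 540)/(V(-33) - 16603) = (2265 + 540)/(-⅓*(-33)² - 16603) = 2805/(-⅓*1089 - 16603) = 2805/(-363 - 16603) = 2805/(-16966) = 2805*(-1/16966) = -165/998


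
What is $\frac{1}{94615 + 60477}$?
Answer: $\frac{1}{155092} \approx 6.4478 \cdot 10^{-6}$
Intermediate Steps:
$\frac{1}{94615 + 60477} = \frac{1}{155092}$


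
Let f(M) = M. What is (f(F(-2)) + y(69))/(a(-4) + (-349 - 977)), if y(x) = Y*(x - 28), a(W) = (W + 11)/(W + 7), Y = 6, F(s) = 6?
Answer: -756/3971 ≈ -0.19038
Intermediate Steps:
a(W) = (11 + W)/(7 + W)
y(x) = -168 + 6*x (y(x) = 6*(x - 28) = 6*(-28 + x) = -168 + 6*x)
(f(F(-2)) + y(69))/(a(-4) + (-349 - 977)) = (6 + (-168 + 6*69))/((11 - 4)/(7 - 4) + (-349 - 977)) = (6 + (-168 + 414))/(7/3 - 1326) = (6 + 246)/((1/3)*7 - 1326) = 252/(7/3 - 1326) = 252/(-3971/3) = 252*(-3/3971) = -756/3971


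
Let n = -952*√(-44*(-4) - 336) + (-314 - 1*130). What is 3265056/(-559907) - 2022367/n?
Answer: 7163208284595/20325432605708 - 481323346*I*√10/9075361 ≈ 0.35243 - 167.72*I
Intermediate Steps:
n = -444 - 3808*I*√10 (n = -952*√(176 - 336) + (-314 - 130) = -3808*I*√10 - 444 = -444 - 3808*I*√10 ≈ -444.0 - 12042.0*I)
3265056/(-559907) - 2022367/n = 3265056/(-559907) - 2022367/(-444 - 3808*I*√10) = 3265056*(-1/559907) - 2022367/(-444 - 3808*I*√10) = -3265056/559907 - 2022367/(-444 - 3808*I*√10)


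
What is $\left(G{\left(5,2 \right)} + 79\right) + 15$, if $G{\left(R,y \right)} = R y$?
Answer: $104$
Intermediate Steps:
$\left(G{\left(5,2 \right)} + 79\right) + 15 = \left(5 \cdot 2 + 79\right) + 15 = \left(10 + 79\right) + 15 = 89 + 15 = 104$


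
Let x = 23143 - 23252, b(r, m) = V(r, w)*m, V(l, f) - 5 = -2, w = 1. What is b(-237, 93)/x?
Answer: -279/109 ≈ -2.5596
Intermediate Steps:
V(l, f) = 3 (V(l, f) = 5 - 2 = 3)
b(r, m) = 3*m
x = -109
b(-237, 93)/x = (3*93)/(-109) = 279*(-1/109) = -279/109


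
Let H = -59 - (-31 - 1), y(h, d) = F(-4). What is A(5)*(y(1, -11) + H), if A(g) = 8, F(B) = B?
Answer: -248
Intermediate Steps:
y(h, d) = -4
H = -27 (H = -59 - 1*(-32) = -59 + 32 = -27)
A(5)*(y(1, -11) + H) = 8*(-4 - 27) = 8*(-31) = -248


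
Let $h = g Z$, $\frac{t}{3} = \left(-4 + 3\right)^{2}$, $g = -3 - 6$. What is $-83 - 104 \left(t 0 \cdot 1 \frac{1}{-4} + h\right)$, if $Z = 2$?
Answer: $1789$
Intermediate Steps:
$g = -9$ ($g = -3 - 6 = -9$)
$t = 3$ ($t = 3 \left(-4 + 3\right)^{2} = 3 \left(-1\right)^{2} = 3 \cdot 1 = 3$)
$h = -18$ ($h = \left(-9\right) 2 = -18$)
$-83 - 104 \left(t 0 \cdot 1 \frac{1}{-4} + h\right) = -83 - 104 \left(3 \cdot 0 \cdot 1 \frac{1}{-4} - 18\right) = -83 - 104 \left(3 \cdot 0 \cdot 1 \left(- \frac{1}{4}\right) - 18\right) = -83 - 104 \left(3 \cdot 0 \left(- \frac{1}{4}\right) - 18\right) = -83 - 104 \left(3 \cdot 0 - 18\right) = -83 - 104 \left(0 - 18\right) = -83 - -1872 = -83 + 1872 = 1789$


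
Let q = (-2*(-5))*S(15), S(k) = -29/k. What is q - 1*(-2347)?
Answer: 6983/3 ≈ 2327.7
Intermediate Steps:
q = -58/3 (q = (-2*(-5))*(-29/15) = 10*(-29*1/15) = 10*(-29/15) = -58/3 ≈ -19.333)
q - 1*(-2347) = -58/3 - 1*(-2347) = -58/3 + 2347 = 6983/3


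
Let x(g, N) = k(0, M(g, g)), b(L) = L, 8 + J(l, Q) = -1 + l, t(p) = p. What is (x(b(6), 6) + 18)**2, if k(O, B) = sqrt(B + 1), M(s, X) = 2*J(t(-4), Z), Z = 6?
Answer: 299 + 180*I ≈ 299.0 + 180.0*I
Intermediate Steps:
J(l, Q) = -9 + l (J(l, Q) = -8 + (-1 + l) = -9 + l)
M(s, X) = -26 (M(s, X) = 2*(-9 - 4) = 2*(-13) = -26)
k(O, B) = sqrt(1 + B)
x(g, N) = 5*I (x(g, N) = sqrt(1 - 26) = sqrt(-25) = 5*I)
(x(b(6), 6) + 18)**2 = (5*I + 18)**2 = (18 + 5*I)**2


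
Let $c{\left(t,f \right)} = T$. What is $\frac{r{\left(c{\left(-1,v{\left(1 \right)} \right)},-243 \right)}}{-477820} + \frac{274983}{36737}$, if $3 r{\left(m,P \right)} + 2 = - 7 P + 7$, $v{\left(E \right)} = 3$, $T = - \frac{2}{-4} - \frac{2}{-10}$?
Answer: $\frac{197057228929}{26330510010} \approx 7.484$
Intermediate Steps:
$T = \frac{7}{10}$ ($T = \left(-2\right) \left(- \frac{1}{4}\right) - - \frac{1}{5} = \frac{1}{2} + \frac{1}{5} = \frac{7}{10} \approx 0.7$)
$c{\left(t,f \right)} = \frac{7}{10}$
$r{\left(m,P \right)} = \frac{5}{3} - \frac{7 P}{3}$ ($r{\left(m,P \right)} = - \frac{2}{3} + \frac{- 7 P + 7}{3} = - \frac{2}{3} + \frac{7 - 7 P}{3} = - \frac{2}{3} - \left(- \frac{7}{3} + \frac{7 P}{3}\right) = \frac{5}{3} - \frac{7 P}{3}$)
$\frac{r{\left(c{\left(-1,v{\left(1 \right)} \right)},-243 \right)}}{-477820} + \frac{274983}{36737} = \frac{\frac{5}{3} - -567}{-477820} + \frac{274983}{36737} = \left(\frac{5}{3} + 567\right) \left(- \frac{1}{477820}\right) + 274983 \cdot \frac{1}{36737} = \frac{1706}{3} \left(- \frac{1}{477820}\right) + \frac{274983}{36737} = - \frac{853}{716730} + \frac{274983}{36737} = \frac{197057228929}{26330510010}$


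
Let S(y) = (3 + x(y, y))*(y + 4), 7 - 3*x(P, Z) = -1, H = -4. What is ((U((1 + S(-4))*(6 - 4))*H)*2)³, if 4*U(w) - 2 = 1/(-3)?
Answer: -1000/27 ≈ -37.037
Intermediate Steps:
x(P, Z) = 8/3 (x(P, Z) = 7/3 - ⅓*(-1) = 7/3 + ⅓ = 8/3)
S(y) = 68/3 + 17*y/3 (S(y) = (3 + 8/3)*(y + 4) = 17*(4 + y)/3 = 68/3 + 17*y/3)
U(w) = 5/12 (U(w) = ½ + (¼)/(-3) = ½ + (¼)*(-⅓) = ½ - 1/12 = 5/12)
((U((1 + S(-4))*(6 - 4))*H)*2)³ = (((5/12)*(-4))*2)³ = (-5/3*2)³ = (-10/3)³ = -1000/27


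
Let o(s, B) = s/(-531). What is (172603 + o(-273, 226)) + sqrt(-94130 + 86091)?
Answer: 30550822/177 + I*sqrt(8039) ≈ 1.726e+5 + 89.661*I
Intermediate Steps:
o(s, B) = -s/531 (o(s, B) = s*(-1/531) = -s/531)
(172603 + o(-273, 226)) + sqrt(-94130 + 86091) = (172603 - 1/531*(-273)) + sqrt(-94130 + 86091) = (172603 + 91/177) + sqrt(-8039) = 30550822/177 + I*sqrt(8039)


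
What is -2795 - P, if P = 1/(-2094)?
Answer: -5852729/2094 ≈ -2795.0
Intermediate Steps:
P = -1/2094 ≈ -0.00047755
-2795 - P = -2795 - 1*(-1/2094) = -2795 + 1/2094 = -5852729/2094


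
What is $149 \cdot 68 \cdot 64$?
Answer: $648448$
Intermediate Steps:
$149 \cdot 68 \cdot 64 = 10132 \cdot 64 = 648448$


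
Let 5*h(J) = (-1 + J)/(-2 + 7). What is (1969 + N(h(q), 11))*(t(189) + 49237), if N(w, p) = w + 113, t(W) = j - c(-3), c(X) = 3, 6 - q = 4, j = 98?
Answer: 2567779932/25 ≈ 1.0271e+8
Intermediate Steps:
q = 2 (q = 6 - 1*4 = 6 - 4 = 2)
h(J) = -1/25 + J/25 (h(J) = ((-1 + J)/(-2 + 7))/5 = ((-1 + J)/5)/5 = ((-1 + J)*(⅕))/5 = (-⅕ + J/5)/5 = -1/25 + J/25)
t(W) = 95 (t(W) = 98 - 1*3 = 98 - 3 = 95)
N(w, p) = 113 + w
(1969 + N(h(q), 11))*(t(189) + 49237) = (1969 + (113 + (-1/25 + (1/25)*2)))*(95 + 49237) = (1969 + (113 + (-1/25 + 2/25)))*49332 = (1969 + (113 + 1/25))*49332 = (1969 + 2826/25)*49332 = (52051/25)*49332 = 2567779932/25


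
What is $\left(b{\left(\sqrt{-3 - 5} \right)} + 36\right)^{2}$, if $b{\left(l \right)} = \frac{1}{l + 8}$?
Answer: $\frac{- 73153 i + 41616 \sqrt{2}}{8 \left(- 7 i + 4 \sqrt{2}\right)} \approx 1304.0 - 2.8372 i$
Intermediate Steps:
$b{\left(l \right)} = \frac{1}{8 + l}$
$\left(b{\left(\sqrt{-3 - 5} \right)} + 36\right)^{2} = \left(\frac{1}{8 + \sqrt{-3 - 5}} + 36\right)^{2} = \left(\frac{1}{8 + \sqrt{-8}} + 36\right)^{2} = \left(\frac{1}{8 + 2 i \sqrt{2}} + 36\right)^{2} = \left(36 + \frac{1}{8 + 2 i \sqrt{2}}\right)^{2}$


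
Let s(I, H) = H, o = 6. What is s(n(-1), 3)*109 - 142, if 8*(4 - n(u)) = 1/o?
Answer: 185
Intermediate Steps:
n(u) = 191/48 (n(u) = 4 - ⅛/6 = 4 - ⅛*⅙ = 4 - 1/48 = 191/48)
s(n(-1), 3)*109 - 142 = 3*109 - 142 = 327 - 142 = 185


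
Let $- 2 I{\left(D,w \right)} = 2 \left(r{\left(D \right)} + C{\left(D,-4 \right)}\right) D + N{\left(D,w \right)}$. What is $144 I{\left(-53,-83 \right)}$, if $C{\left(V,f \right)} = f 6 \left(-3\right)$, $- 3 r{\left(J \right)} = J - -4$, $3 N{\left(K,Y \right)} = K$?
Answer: $675432$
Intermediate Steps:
$N{\left(K,Y \right)} = \frac{K}{3}$
$r{\left(J \right)} = - \frac{4}{3} - \frac{J}{3}$ ($r{\left(J \right)} = - \frac{J - -4}{3} = - \frac{J + 4}{3} = - \frac{4 + J}{3} = - \frac{4}{3} - \frac{J}{3}$)
$C{\left(V,f \right)} = - 18 f$ ($C{\left(V,f \right)} = 6 f \left(-3\right) = - 18 f$)
$I{\left(D,w \right)} = - \frac{D}{6} - \frac{D \left(\frac{424}{3} - \frac{2 D}{3}\right)}{2}$ ($I{\left(D,w \right)} = - \frac{2 \left(\left(- \frac{4}{3} - \frac{D}{3}\right) - -72\right) D + \frac{D}{3}}{2} = - \frac{2 \left(\left(- \frac{4}{3} - \frac{D}{3}\right) + 72\right) D + \frac{D}{3}}{2} = - \frac{2 \left(\frac{212}{3} - \frac{D}{3}\right) D + \frac{D}{3}}{2} = - \frac{\left(\frac{424}{3} - \frac{2 D}{3}\right) D + \frac{D}{3}}{2} = - \frac{D \left(\frac{424}{3} - \frac{2 D}{3}\right) + \frac{D}{3}}{2} = - \frac{\frac{D}{3} + D \left(\frac{424}{3} - \frac{2 D}{3}\right)}{2} = - \frac{D}{6} - \frac{D \left(\frac{424}{3} - \frac{2 D}{3}\right)}{2}$)
$144 I{\left(-53,-83 \right)} = 144 \cdot \frac{1}{6} \left(-53\right) \left(-425 + 2 \left(-53\right)\right) = 144 \cdot \frac{1}{6} \left(-53\right) \left(-425 - 106\right) = 144 \cdot \frac{1}{6} \left(-53\right) \left(-531\right) = 144 \cdot \frac{9381}{2} = 675432$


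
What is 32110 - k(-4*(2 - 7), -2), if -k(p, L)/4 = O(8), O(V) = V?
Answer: 32142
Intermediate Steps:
k(p, L) = -32 (k(p, L) = -4*8 = -32)
32110 - k(-4*(2 - 7), -2) = 32110 - 1*(-32) = 32110 + 32 = 32142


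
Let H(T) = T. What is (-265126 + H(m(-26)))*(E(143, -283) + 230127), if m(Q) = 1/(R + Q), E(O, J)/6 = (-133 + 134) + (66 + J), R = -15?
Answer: -2487431184777/41 ≈ -6.0669e+10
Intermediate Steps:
E(O, J) = 402 + 6*J (E(O, J) = 6*((-133 + 134) + (66 + J)) = 6*(1 + (66 + J)) = 6*(67 + J) = 402 + 6*J)
m(Q) = 1/(-15 + Q)
(-265126 + H(m(-26)))*(E(143, -283) + 230127) = (-265126 + 1/(-15 - 26))*((402 + 6*(-283)) + 230127) = (-265126 + 1/(-41))*((402 - 1698) + 230127) = (-265126 - 1/41)*(-1296 + 230127) = -10870167/41*228831 = -2487431184777/41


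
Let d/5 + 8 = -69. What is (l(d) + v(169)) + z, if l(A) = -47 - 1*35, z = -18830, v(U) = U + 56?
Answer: -18687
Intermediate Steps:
d = -385 (d = -40 + 5*(-69) = -40 - 345 = -385)
v(U) = 56 + U
l(A) = -82 (l(A) = -47 - 35 = -82)
(l(d) + v(169)) + z = (-82 + (56 + 169)) - 18830 = (-82 + 225) - 18830 = 143 - 18830 = -18687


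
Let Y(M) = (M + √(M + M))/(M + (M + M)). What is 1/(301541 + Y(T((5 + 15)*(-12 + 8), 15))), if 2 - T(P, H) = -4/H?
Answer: 46135824/13911857883377 - 3*√255/13911857883377 ≈ 3.3163e-6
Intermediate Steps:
T(P, H) = 2 + 4/H (T(P, H) = 2 - (-4)/H = 2 + 4/H)
Y(M) = (M + √2*√M)/(3*M) (Y(M) = (M + √(2*M))/(M + 2*M) = (M + √2*√M)/((3*M)) = (M + √2*√M)*(1/(3*M)) = (M + √2*√M)/(3*M))
1/(301541 + Y(T((5 + 15)*(-12 + 8), 15))) = 1/(301541 + (⅓ + √2/(3*√(2 + 4/15)))) = 1/(301541 + (⅓ + √2/(3*√(34/15)))) = 1/(301541 + (⅓ + √2*(√510/34)/3)) = 1/(301541 + (⅓ + √255/51)) = 1/(904624/3 + √255/51)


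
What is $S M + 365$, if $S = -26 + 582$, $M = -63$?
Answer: $-34663$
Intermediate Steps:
$S = 556$
$S M + 365 = 556 \left(-63\right) + 365 = -35028 + 365 = -34663$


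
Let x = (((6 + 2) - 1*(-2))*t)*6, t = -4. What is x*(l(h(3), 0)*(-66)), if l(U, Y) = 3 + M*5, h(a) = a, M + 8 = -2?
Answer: -744480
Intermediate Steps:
M = -10 (M = -8 - 2 = -10)
l(U, Y) = -47 (l(U, Y) = 3 - 10*5 = 3 - 50 = -47)
x = -240 (x = (((6 + 2) - 1*(-2))*(-4))*6 = ((8 + 2)*(-4))*6 = (10*(-4))*6 = -40*6 = -240)
x*(l(h(3), 0)*(-66)) = -(-11280)*(-66) = -240*3102 = -744480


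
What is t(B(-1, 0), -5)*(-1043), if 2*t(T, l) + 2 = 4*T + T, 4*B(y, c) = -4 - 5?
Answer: 55279/8 ≈ 6909.9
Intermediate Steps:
B(y, c) = -9/4 (B(y, c) = (-4 - 5)/4 = (¼)*(-9) = -9/4)
t(T, l) = -1 + 5*T/2 (t(T, l) = -1 + (4*T + T)/2 = -1 + (5*T)/2 = -1 + 5*T/2)
t(B(-1, 0), -5)*(-1043) = (-1 + (5/2)*(-9/4))*(-1043) = (-1 - 45/8)*(-1043) = -53/8*(-1043) = 55279/8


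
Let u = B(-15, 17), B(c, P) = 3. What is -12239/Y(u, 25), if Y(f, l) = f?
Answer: -12239/3 ≈ -4079.7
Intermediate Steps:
u = 3
-12239/Y(u, 25) = -12239/3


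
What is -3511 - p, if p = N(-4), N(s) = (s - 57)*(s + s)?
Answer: -3999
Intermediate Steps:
N(s) = 2*s*(-57 + s) (N(s) = (-57 + s)*(2*s) = 2*s*(-57 + s))
p = 488 (p = 2*(-4)*(-57 - 4) = 2*(-4)*(-61) = 488)
-3511 - p = -3511 - 1*488 = -3511 - 488 = -3999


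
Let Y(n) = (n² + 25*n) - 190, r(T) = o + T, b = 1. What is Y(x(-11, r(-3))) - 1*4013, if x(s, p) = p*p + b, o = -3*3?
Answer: 20447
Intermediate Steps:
o = -9
r(T) = -9 + T
x(s, p) = 1 + p² (x(s, p) = p*p + 1 = p² + 1 = 1 + p²)
Y(n) = -190 + n² + 25*n
Y(x(-11, r(-3))) - 1*4013 = (-190 + (1 + (-9 - 3)²)² + 25*(1 + (-9 - 3)²)) - 1*4013 = (-190 + (1 + (-12)²)² + 25*(1 + (-12)²)) - 4013 = (-190 + (1 + 144)² + 25*(1 + 144)) - 4013 = (-190 + 145² + 25*145) - 4013 = (-190 + 21025 + 3625) - 4013 = 24460 - 4013 = 20447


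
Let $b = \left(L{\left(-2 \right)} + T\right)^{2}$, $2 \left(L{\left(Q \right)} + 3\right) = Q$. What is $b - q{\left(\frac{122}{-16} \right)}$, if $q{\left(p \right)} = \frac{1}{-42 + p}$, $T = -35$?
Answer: $\frac{603845}{397} \approx 1521.0$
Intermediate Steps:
$L{\left(Q \right)} = -3 + \frac{Q}{2}$
$b = 1521$ ($b = \left(\left(-3 + \frac{1}{2} \left(-2\right)\right) - 35\right)^{2} = \left(\left(-3 - 1\right) - 35\right)^{2} = \left(-4 - 35\right)^{2} = \left(-39\right)^{2} = 1521$)
$b - q{\left(\frac{122}{-16} \right)} = 1521 - \frac{1}{-42 + \frac{122}{-16}} = 1521 - \frac{1}{-42 + 122 \left(- \frac{1}{16}\right)} = 1521 - \frac{1}{-42 - \frac{61}{8}} = 1521 - \frac{1}{- \frac{397}{8}} = 1521 - - \frac{8}{397} = 1521 + \frac{8}{397} = \frac{603845}{397}$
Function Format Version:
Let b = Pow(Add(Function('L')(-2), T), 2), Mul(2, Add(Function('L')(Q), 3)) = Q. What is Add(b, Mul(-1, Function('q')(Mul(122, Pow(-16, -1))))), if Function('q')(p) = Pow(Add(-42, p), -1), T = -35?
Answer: Rational(603845, 397) ≈ 1521.0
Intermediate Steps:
Function('L')(Q) = Add(-3, Mul(Rational(1, 2), Q))
b = 1521 (b = Pow(Add(Add(-3, Mul(Rational(1, 2), -2)), -35), 2) = Pow(Add(Add(-3, -1), -35), 2) = Pow(Add(-4, -35), 2) = Pow(-39, 2) = 1521)
Add(b, Mul(-1, Function('q')(Mul(122, Pow(-16, -1))))) = Add(1521, Mul(-1, Pow(Add(-42, Mul(122, Pow(-16, -1))), -1))) = Add(1521, Mul(-1, Pow(Add(-42, Mul(122, Rational(-1, 16))), -1))) = Add(1521, Mul(-1, Pow(Add(-42, Rational(-61, 8)), -1))) = Add(1521, Mul(-1, Pow(Rational(-397, 8), -1))) = Add(1521, Mul(-1, Rational(-8, 397))) = Add(1521, Rational(8, 397)) = Rational(603845, 397)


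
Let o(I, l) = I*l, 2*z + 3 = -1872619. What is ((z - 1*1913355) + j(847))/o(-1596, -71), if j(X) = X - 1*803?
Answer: -474937/18886 ≈ -25.148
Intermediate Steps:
z = -936311 (z = -3/2 + (½)*(-1872619) = -3/2 - 1872619/2 = -936311)
j(X) = -803 + X (j(X) = X - 803 = -803 + X)
((z - 1*1913355) + j(847))/o(-1596, -71) = ((-936311 - 1*1913355) + (-803 + 847))/((-1596*(-71))) = ((-936311 - 1913355) + 44)/113316 = (-2849666 + 44)*(1/113316) = -2849622*1/113316 = -474937/18886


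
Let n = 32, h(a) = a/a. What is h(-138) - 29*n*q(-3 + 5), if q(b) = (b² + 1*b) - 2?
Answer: -3711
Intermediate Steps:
h(a) = 1
q(b) = -2 + b + b² (q(b) = (b² + b) - 2 = (b + b²) - 2 = -2 + b + b²)
h(-138) - 29*n*q(-3 + 5) = 1 - 29*32*(-2 + (-3 + 5) + (-3 + 5)²) = 1 - 928*(-2 + 2 + 2²) = 1 - 928*(-2 + 2 + 4) = 1 - 928*4 = 1 - 1*3712 = 1 - 3712 = -3711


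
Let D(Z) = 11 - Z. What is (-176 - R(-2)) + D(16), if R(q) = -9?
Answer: -172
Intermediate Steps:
(-176 - R(-2)) + D(16) = (-176 - 1*(-9)) + (11 - 1*16) = (-176 + 9) + (11 - 16) = -167 - 5 = -172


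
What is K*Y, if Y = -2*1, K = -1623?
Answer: 3246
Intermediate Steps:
Y = -2
K*Y = -1623*(-2) = 3246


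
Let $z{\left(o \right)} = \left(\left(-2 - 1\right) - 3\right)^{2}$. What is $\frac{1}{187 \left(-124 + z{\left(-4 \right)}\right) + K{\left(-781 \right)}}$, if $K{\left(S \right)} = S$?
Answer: $- \frac{1}{17237} \approx -5.8015 \cdot 10^{-5}$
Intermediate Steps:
$z{\left(o \right)} = 36$ ($z{\left(o \right)} = \left(-3 - 3\right)^{2} = \left(-6\right)^{2} = 36$)
$\frac{1}{187 \left(-124 + z{\left(-4 \right)}\right) + K{\left(-781 \right)}} = \frac{1}{187 \left(-124 + 36\right) - 781} = \frac{1}{187 \left(-88\right) - 781} = \frac{1}{-16456 - 781} = \frac{1}{-17237} = - \frac{1}{17237}$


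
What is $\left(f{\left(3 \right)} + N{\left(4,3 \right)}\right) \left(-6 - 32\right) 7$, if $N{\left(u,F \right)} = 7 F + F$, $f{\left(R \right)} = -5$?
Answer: $-5054$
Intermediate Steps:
$N{\left(u,F \right)} = 8 F$
$\left(f{\left(3 \right)} + N{\left(4,3 \right)}\right) \left(-6 - 32\right) 7 = \left(-5 + 8 \cdot 3\right) \left(-6 - 32\right) 7 = \left(-5 + 24\right) \left(-38\right) 7 = 19 \left(-38\right) 7 = \left(-722\right) 7 = -5054$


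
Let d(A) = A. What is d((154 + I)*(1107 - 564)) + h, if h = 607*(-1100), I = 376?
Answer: -379910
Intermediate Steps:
h = -667700
d((154 + I)*(1107 - 564)) + h = (154 + 376)*(1107 - 564) - 667700 = 530*543 - 667700 = 287790 - 667700 = -379910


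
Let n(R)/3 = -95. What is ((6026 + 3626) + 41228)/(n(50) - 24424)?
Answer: -50880/24709 ≈ -2.0592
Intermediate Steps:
n(R) = -285 (n(R) = 3*(-95) = -285)
((6026 + 3626) + 41228)/(n(50) - 24424) = ((6026 + 3626) + 41228)/(-285 - 24424) = (9652 + 41228)/(-24709) = 50880*(-1/24709) = -50880/24709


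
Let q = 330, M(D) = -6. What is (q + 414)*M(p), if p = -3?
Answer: -4464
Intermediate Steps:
(q + 414)*M(p) = (330 + 414)*(-6) = 744*(-6) = -4464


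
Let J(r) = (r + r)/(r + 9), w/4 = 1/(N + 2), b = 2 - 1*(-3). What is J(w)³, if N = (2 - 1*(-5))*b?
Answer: 512/38272753 ≈ 1.3378e-5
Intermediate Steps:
b = 5 (b = 2 + 3 = 5)
N = 35 (N = (2 - 1*(-5))*5 = (2 + 5)*5 = 7*5 = 35)
w = 4/37 (w = 4/(35 + 2) = 4/37 ≈ 0.10811)
J(r) = 2*r/(9 + r) (J(r) = (2*r)/(9 + r) = 2*r/(9 + r))
J(w)³ = (2*(4/37)/(9 + 4/37))³ = (2*(4/37)/(337/37))³ = (2*(4/37)*(37/337))³ = (8/337)³ = 512/38272753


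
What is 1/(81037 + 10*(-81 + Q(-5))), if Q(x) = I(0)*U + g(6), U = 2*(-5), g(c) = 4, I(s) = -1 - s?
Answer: 1/80367 ≈ 1.2443e-5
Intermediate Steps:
U = -10
Q(x) = 14 (Q(x) = (-1 - 1*0)*(-10) + 4 = (-1 + 0)*(-10) + 4 = -1*(-10) + 4 = 10 + 4 = 14)
1/(81037 + 10*(-81 + Q(-5))) = 1/(81037 + 10*(-81 + 14)) = 1/(81037 + 10*(-67)) = 1/(81037 - 670) = 1/80367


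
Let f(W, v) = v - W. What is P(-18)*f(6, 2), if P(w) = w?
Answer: 72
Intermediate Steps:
P(-18)*f(6, 2) = -18*(2 - 1*6) = -18*(2 - 6) = -18*(-4) = 72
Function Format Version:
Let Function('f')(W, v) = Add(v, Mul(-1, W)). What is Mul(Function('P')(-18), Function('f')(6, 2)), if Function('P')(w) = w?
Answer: 72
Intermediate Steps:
Mul(Function('P')(-18), Function('f')(6, 2)) = Mul(-18, Add(2, Mul(-1, 6))) = Mul(-18, Add(2, -6)) = Mul(-18, -4) = 72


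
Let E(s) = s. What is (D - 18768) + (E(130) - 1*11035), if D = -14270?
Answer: -43943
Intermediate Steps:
(D - 18768) + (E(130) - 1*11035) = (-14270 - 18768) + (130 - 1*11035) = -33038 + (130 - 11035) = -33038 - 10905 = -43943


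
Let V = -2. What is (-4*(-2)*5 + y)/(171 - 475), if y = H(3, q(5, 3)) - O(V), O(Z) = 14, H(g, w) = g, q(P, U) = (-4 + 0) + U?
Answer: -29/304 ≈ -0.095395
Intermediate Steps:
q(P, U) = -4 + U
y = -11 (y = 3 - 1*14 = 3 - 14 = -11)
(-4*(-2)*5 + y)/(171 - 475) = (-4*(-2)*5 - 11)/(171 - 475) = (8*5 - 11)/(-304) = (40 - 11)*(-1/304) = 29*(-1/304) = -29/304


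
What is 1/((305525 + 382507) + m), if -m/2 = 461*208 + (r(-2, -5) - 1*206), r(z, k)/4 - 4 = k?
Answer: 1/496676 ≈ 2.0134e-6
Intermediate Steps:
r(z, k) = 16 + 4*k
m = -191356 (m = -2*(461*208 + ((16 + 4*(-5)) - 1*206)) = -2*(95888 + ((16 - 20) - 206)) = -2*(95888 + (-4 - 206)) = -2*(95888 - 210) = -2*95678 = -191356)
1/((305525 + 382507) + m) = 1/((305525 + 382507) - 191356) = 1/(688032 - 191356) = 1/496676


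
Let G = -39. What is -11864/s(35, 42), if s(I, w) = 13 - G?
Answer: -2966/13 ≈ -228.15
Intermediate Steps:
s(I, w) = 52 (s(I, w) = 13 - 1*(-39) = 13 + 39 = 52)
-11864/s(35, 42) = -11864/52 = -2*1483/13 = -2966/13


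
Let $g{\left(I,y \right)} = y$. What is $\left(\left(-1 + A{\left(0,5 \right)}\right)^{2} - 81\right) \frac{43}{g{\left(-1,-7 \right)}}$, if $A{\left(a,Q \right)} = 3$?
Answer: $473$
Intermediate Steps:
$\left(\left(-1 + A{\left(0,5 \right)}\right)^{2} - 81\right) \frac{43}{g{\left(-1,-7 \right)}} = \left(\left(-1 + 3\right)^{2} - 81\right) \frac{43}{-7} = \left(2^{2} - 81\right) 43 \left(- \frac{1}{7}\right) = \left(4 - 81\right) \left(- \frac{43}{7}\right) = \left(-77\right) \left(- \frac{43}{7}\right) = 473$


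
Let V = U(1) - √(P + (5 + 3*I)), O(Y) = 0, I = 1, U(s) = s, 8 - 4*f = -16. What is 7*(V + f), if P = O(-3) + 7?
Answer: 49 - 7*√15 ≈ 21.889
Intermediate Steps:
f = 6 (f = 2 - ¼*(-16) = 2 + 4 = 6)
P = 7 (P = 0 + 7 = 7)
V = 1 - √15 (V = 1 - √(7 + (5 + 3*1)) = 1 - √(7 + (5 + 3)) = 1 - √(7 + 8) = 1 - √15 ≈ -2.8730)
7*(V + f) = 7*((1 - √15) + 6) = 7*(7 - √15) = 49 - 7*√15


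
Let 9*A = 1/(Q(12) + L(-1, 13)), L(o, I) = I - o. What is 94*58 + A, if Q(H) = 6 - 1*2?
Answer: 883225/162 ≈ 5452.0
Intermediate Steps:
Q(H) = 4 (Q(H) = 6 - 2 = 4)
A = 1/162 (A = 1/(9*(4 + (13 - 1*(-1)))) = 1/(9*(4 + (13 + 1))) = 1/(9*(4 + 14)) = (⅑)/18 = (⅑)*(1/18) = 1/162 ≈ 0.0061728)
94*58 + A = 94*58 + 1/162 = 5452 + 1/162 = 883225/162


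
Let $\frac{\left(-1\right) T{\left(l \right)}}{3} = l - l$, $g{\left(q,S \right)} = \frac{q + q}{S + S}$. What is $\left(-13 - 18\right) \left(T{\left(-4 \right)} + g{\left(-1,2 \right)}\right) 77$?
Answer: $\frac{2387}{2} \approx 1193.5$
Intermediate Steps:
$g{\left(q,S \right)} = \frac{q}{S}$ ($g{\left(q,S \right)} = \frac{2 q}{2 S} = 2 q \frac{1}{2 S} = \frac{q}{S}$)
$T{\left(l \right)} = 0$ ($T{\left(l \right)} = - 3 \left(l - l\right) = \left(-3\right) 0 = 0$)
$\left(-13 - 18\right) \left(T{\left(-4 \right)} + g{\left(-1,2 \right)}\right) 77 = \left(-13 - 18\right) \left(0 - \frac{1}{2}\right) 77 = - 31 \left(0 - \frac{1}{2}\right) 77 = \left(-31\right) \left(- \frac{1}{2}\right) 77 = \frac{31}{2} \cdot 77 = \frac{2387}{2}$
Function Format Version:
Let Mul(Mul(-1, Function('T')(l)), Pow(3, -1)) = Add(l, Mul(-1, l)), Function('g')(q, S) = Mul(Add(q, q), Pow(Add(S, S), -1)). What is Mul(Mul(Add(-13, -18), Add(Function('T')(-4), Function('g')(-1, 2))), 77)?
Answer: Rational(2387, 2) ≈ 1193.5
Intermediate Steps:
Function('g')(q, S) = Mul(q, Pow(S, -1)) (Function('g')(q, S) = Mul(Mul(2, q), Pow(Mul(2, S), -1)) = Mul(Mul(2, q), Mul(Rational(1, 2), Pow(S, -1))) = Mul(q, Pow(S, -1)))
Function('T')(l) = 0 (Function('T')(l) = Mul(-3, Add(l, Mul(-1, l))) = Mul(-3, 0) = 0)
Mul(Mul(Add(-13, -18), Add(Function('T')(-4), Function('g')(-1, 2))), 77) = Mul(Mul(Add(-13, -18), Add(0, Mul(-1, Pow(2, -1)))), 77) = Mul(Mul(-31, Add(0, Mul(-1, Rational(1, 2)))), 77) = Mul(Mul(-31, Add(0, Rational(-1, 2))), 77) = Mul(Mul(-31, Rational(-1, 2)), 77) = Mul(Rational(31, 2), 77) = Rational(2387, 2)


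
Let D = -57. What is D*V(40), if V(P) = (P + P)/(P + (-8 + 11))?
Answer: -4560/43 ≈ -106.05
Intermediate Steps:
V(P) = 2*P/(3 + P) (V(P) = (2*P)/(P + 3) = (2*P)/(3 + P) = 2*P/(3 + P))
D*V(40) = -114*40/(3 + 40) = -114*40/43 = -57*80/43 = -4560/43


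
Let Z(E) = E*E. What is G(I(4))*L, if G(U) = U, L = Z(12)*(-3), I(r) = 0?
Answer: 0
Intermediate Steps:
Z(E) = E²
L = -432 (L = 12²*(-3) = 144*(-3) = -432)
G(I(4))*L = 0*(-432) = 0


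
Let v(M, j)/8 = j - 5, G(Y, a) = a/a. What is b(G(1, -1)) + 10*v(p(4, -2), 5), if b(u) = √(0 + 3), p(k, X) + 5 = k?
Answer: √3 ≈ 1.7320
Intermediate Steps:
p(k, X) = -5 + k
G(Y, a) = 1
b(u) = √3
v(M, j) = -40 + 8*j (v(M, j) = 8*(j - 5) = 8*(-5 + j) = -40 + 8*j)
b(G(1, -1)) + 10*v(p(4, -2), 5) = √3 + 10*(-40 + 8*5) = √3 + 10*(-40 + 40) = √3 + 10*0 = √3 + 0 = √3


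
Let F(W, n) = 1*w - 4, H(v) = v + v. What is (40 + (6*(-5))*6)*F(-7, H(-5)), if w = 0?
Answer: 560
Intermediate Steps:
H(v) = 2*v
F(W, n) = -4 (F(W, n) = 1*0 - 4 = 0 - 4 = -4)
(40 + (6*(-5))*6)*F(-7, H(-5)) = (40 + (6*(-5))*6)*(-4) = (40 - 30*6)*(-4) = (40 - 180)*(-4) = -140*(-4) = 560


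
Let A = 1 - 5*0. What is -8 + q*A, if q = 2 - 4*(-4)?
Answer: 10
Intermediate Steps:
A = 1 (A = 1 + 0 = 1)
q = 18 (q = 2 + 16 = 18)
-8 + q*A = -8 + 18*1 = -8 + 18 = 10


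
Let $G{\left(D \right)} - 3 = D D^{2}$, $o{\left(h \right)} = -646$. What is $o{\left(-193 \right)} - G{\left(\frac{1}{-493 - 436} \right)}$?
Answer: $- \frac{520345542760}{801765089} \approx -649.0$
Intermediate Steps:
$G{\left(D \right)} = 3 + D^{3}$ ($G{\left(D \right)} = 3 + D D^{2} = 3 + D^{3}$)
$o{\left(-193 \right)} - G{\left(\frac{1}{-493 - 436} \right)} = -646 - \left(3 + \left(\frac{1}{-493 - 436}\right)^{3}\right) = -646 - \left(3 + \left(\frac{1}{-929}\right)^{3}\right) = -646 - \left(3 + \left(- \frac{1}{929}\right)^{3}\right) = -646 - \left(3 - \frac{1}{801765089}\right) = -646 - \frac{2405295266}{801765089} = - \frac{520345542760}{801765089}$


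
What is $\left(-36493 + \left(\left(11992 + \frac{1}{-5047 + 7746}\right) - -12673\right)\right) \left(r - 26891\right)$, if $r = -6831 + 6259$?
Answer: $\frac{876722522973}{2699} \approx 3.2483 \cdot 10^{8}$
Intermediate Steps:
$r = -572$
$\left(-36493 + \left(\left(11992 + \frac{1}{-5047 + 7746}\right) - -12673\right)\right) \left(r - 26891\right) = \left(-36493 + \left(\left(11992 + \frac{1}{-5047 + 7746}\right) - -12673\right)\right) \left(-572 - 26891\right) = \left(-36493 + \left(\left(11992 + \frac{1}{2699}\right) + 12673\right)\right) \left(-27463\right) = \left(-36493 + \left(\frac{32366409}{2699} + 12673\right)\right) \left(-27463\right) = \left(-36493 + \frac{66570836}{2699}\right) \left(-27463\right) = \left(- \frac{31923771}{2699}\right) \left(-27463\right) = \frac{876722522973}{2699}$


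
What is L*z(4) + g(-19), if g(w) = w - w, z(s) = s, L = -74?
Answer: -296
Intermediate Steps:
g(w) = 0
L*z(4) + g(-19) = -74*4 + 0 = -296 + 0 = -296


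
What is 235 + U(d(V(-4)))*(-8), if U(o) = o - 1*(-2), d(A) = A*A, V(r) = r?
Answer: 91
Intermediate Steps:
d(A) = A²
U(o) = 2 + o (U(o) = o + 2 = 2 + o)
235 + U(d(V(-4)))*(-8) = 235 + (2 + (-4)²)*(-8) = 235 + (2 + 16)*(-8) = 235 + 18*(-8) = 235 - 144 = 91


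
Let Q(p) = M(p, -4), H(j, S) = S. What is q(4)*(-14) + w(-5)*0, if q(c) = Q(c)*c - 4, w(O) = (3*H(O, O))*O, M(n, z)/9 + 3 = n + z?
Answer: 1568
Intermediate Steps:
M(n, z) = -27 + 9*n + 9*z (M(n, z) = -27 + 9*(n + z) = -27 + (9*n + 9*z) = -27 + 9*n + 9*z)
w(O) = 3*O² (w(O) = (3*O)*O = 3*O²)
Q(p) = -63 + 9*p (Q(p) = -27 + 9*p + 9*(-4) = -27 + 9*p - 36 = -63 + 9*p)
q(c) = -4 + c*(-63 + 9*c) (q(c) = (-63 + 9*c)*c - 4 = c*(-63 + 9*c) - 4 = -4 + c*(-63 + 9*c))
q(4)*(-14) + w(-5)*0 = (-4 + 9*4*(-7 + 4))*(-14) + (3*(-5)²)*0 = (-4 + 9*4*(-3))*(-14) + (3*25)*0 = (-4 - 108)*(-14) + 75*0 = -112*(-14) + 0 = 1568 + 0 = 1568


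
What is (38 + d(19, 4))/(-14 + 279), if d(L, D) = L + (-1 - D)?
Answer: 52/265 ≈ 0.19623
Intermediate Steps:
d(L, D) = -1 + L - D
(38 + d(19, 4))/(-14 + 279) = (38 + (-1 + 19 - 1*4))/(-14 + 279) = (38 + (-1 + 19 - 4))/265 = (38 + 14)*(1/265) = 52*(1/265) = 52/265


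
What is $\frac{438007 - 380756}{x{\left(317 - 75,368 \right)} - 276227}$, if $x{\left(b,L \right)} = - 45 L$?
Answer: $- \frac{57251}{292787} \approx -0.19554$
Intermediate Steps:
$\frac{438007 - 380756}{x{\left(317 - 75,368 \right)} - 276227} = \frac{438007 - 380756}{\left(-45\right) 368 - 276227} = \frac{57251}{-16560 - 276227} = \frac{57251}{-292787} = 57251 \left(- \frac{1}{292787}\right) = - \frac{57251}{292787}$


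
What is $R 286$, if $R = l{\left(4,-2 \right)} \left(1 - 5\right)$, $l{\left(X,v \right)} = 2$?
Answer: $-2288$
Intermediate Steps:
$R = -8$ ($R = 2 \left(1 - 5\right) = 2 \left(-4\right) = -8$)
$R 286 = \left(-8\right) 286 = -2288$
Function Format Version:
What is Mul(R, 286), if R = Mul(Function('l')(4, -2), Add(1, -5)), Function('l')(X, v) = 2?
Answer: -2288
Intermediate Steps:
R = -8 (R = Mul(2, Add(1, -5)) = Mul(2, -4) = -8)
Mul(R, 286) = Mul(-8, 286) = -2288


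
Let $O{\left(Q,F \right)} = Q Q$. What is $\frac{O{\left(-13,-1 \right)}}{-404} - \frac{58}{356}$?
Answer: $- \frac{20899}{35956} \approx -0.58124$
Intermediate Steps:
$O{\left(Q,F \right)} = Q^{2}$
$\frac{O{\left(-13,-1 \right)}}{-404} - \frac{58}{356} = \frac{\left(-13\right)^{2}}{-404} - \frac{58}{356} = 169 \left(- \frac{1}{404}\right) - \frac{29}{178} = - \frac{169}{404} - \frac{29}{178} = - \frac{20899}{35956}$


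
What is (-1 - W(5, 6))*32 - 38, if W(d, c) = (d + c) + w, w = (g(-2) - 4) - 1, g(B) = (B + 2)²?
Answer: -262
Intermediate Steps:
g(B) = (2 + B)²
w = -5 (w = ((2 - 2)² - 4) - 1 = (0² - 4) - 1 = (0 - 4) - 1 = -4 - 1 = -5)
W(d, c) = -5 + c + d (W(d, c) = (d + c) - 5 = (c + d) - 5 = -5 + c + d)
(-1 - W(5, 6))*32 - 38 = (-1 - (-5 + 6 + 5))*32 - 38 = (-1 - 1*6)*32 - 38 = (-1 - 6)*32 - 38 = -7*32 - 38 = -224 - 38 = -262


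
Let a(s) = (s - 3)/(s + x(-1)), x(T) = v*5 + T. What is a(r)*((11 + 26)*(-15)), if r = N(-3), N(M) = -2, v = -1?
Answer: -2775/8 ≈ -346.88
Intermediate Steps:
r = -2
x(T) = -5 + T (x(T) = -1*5 + T = -5 + T)
a(s) = (-3 + s)/(-6 + s) (a(s) = (s - 3)/(s + (-5 - 1)) = (-3 + s)/(s - 6) = (-3 + s)/(-6 + s))
a(r)*((11 + 26)*(-15)) = ((-3 - 2)/(-6 - 2))*((11 + 26)*(-15)) = (-5/(-8))*(37*(-15)) = -⅛*(-5)*(-555) = (5/8)*(-555) = -2775/8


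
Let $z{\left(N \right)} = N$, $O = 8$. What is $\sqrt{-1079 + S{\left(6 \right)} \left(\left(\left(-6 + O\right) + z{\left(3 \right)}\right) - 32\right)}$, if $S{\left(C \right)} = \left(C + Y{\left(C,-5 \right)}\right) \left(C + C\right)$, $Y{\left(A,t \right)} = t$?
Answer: $i \sqrt{1403} \approx 37.457 i$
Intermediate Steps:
$S{\left(C \right)} = 2 C \left(-5 + C\right)$ ($S{\left(C \right)} = \left(C - 5\right) \left(C + C\right) = \left(-5 + C\right) 2 C = 2 C \left(-5 + C\right)$)
$\sqrt{-1079 + S{\left(6 \right)} \left(\left(\left(-6 + O\right) + z{\left(3 \right)}\right) - 32\right)} = \sqrt{-1079 + 2 \cdot 6 \left(-5 + 6\right) \left(\left(\left(-6 + 8\right) + 3\right) - 32\right)} = \sqrt{-1079 + 2 \cdot 6 \cdot 1 \left(\left(2 + 3\right) - 32\right)} = \sqrt{-1079 + 12 \left(5 - 32\right)} = \sqrt{-1079 + 12 \left(-27\right)} = \sqrt{-1079 - 324} = \sqrt{-1403} = i \sqrt{1403}$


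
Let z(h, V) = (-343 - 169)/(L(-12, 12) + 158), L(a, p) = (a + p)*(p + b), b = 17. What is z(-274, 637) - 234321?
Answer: -18511615/79 ≈ -2.3432e+5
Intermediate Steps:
L(a, p) = (17 + p)*(a + p) (L(a, p) = (a + p)*(p + 17) = (a + p)*(17 + p) = (17 + p)*(a + p))
z(h, V) = -256/79 (z(h, V) = (-343 - 169)/((12**2 + 17*(-12) + 17*12 - 12*12) + 158) = -512/((144 - 204 + 204 - 144) + 158) = -512/(0 + 158) = -512/158 = -512*1/158 = -256/79)
z(-274, 637) - 234321 = -256/79 - 234321 = -18511615/79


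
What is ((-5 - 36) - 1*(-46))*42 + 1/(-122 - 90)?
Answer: 44519/212 ≈ 210.00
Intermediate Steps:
((-5 - 36) - 1*(-46))*42 + 1/(-122 - 90) = (-41 + 46)*42 + 1/(-212) = 5*42 - 1/212 = 210 - 1/212 = 44519/212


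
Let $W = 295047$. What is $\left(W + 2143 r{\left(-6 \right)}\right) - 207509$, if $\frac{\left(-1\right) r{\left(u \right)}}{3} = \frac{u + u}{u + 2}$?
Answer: $68251$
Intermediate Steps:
$r{\left(u \right)} = - \frac{6 u}{2 + u}$ ($r{\left(u \right)} = - 3 \frac{u + u}{u + 2} = - 3 \frac{2 u}{2 + u} = - \frac{6 u}{2 + u}$)
$\left(W + 2143 r{\left(-6 \right)}\right) - 207509 = \left(295047 + 2143 \left(\left(-6\right) \left(-6\right) \frac{1}{2 - 6}\right)\right) - 207509 = \left(295047 + 2143 \left(\left(-6\right) \left(-6\right) \frac{1}{-4}\right)\right) - 207509 = \left(295047 + 2143 \left(\left(-6\right) \left(-6\right) \left(- \frac{1}{4}\right)\right)\right) - 207509 = \left(295047 + 2143 \left(-9\right)\right) - 207509 = \left(295047 - 19287\right) - 207509 = 275760 - 207509 = 68251$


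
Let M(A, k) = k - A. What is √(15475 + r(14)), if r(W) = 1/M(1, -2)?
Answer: 2*√34818/3 ≈ 124.40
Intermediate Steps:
r(W) = -⅓ (r(W) = 1/(-2 - 1*1) = 1/(-2 - 1) = 1/(-3) = -⅓)
√(15475 + r(14)) = √(15475 - ⅓) = √(46424/3) = 2*√34818/3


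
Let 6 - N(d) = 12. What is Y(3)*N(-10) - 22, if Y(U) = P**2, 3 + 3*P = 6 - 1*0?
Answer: -28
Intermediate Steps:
N(d) = -6 (N(d) = 6 - 1*12 = 6 - 12 = -6)
P = 1 (P = -1 + (6 - 1*0)/3 = -1 + (6 + 0)/3 = -1 + (1/3)*6 = -1 + 2 = 1)
Y(U) = 1 (Y(U) = 1**2 = 1)
Y(3)*N(-10) - 22 = 1*(-6) - 22 = -6 - 22 = -28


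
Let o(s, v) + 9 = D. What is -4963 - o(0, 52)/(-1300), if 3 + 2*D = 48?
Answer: -12903773/2600 ≈ -4963.0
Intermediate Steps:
D = 45/2 (D = -3/2 + (½)*48 = -3/2 + 24 = 45/2 ≈ 22.500)
o(s, v) = 27/2 (o(s, v) = -9 + 45/2 = 27/2)
-4963 - o(0, 52)/(-1300) = -4963 - 27/(2*(-1300)) = -4963 - 27*(-1)/(2*1300) = -4963 - 1*(-27/2600) = -4963 + 27/2600 = -12903773/2600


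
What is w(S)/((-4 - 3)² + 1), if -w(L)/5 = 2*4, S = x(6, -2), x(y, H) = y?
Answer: -⅘ ≈ -0.80000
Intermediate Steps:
S = 6
w(L) = -40 (w(L) = -10*4 = -5*8 = -40)
w(S)/((-4 - 3)² + 1) = -40/((-4 - 3)² + 1) = -40/((-7)² + 1) = -40/(49 + 1) = -40/50 = (1/50)*(-40) = -⅘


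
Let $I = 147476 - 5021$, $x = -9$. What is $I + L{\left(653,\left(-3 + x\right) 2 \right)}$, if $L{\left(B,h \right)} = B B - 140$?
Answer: $568724$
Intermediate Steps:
$L{\left(B,h \right)} = -140 + B^{2}$ ($L{\left(B,h \right)} = B^{2} - 140 = -140 + B^{2}$)
$I = 142455$ ($I = 147476 - 5021 = 142455$)
$I + L{\left(653,\left(-3 + x\right) 2 \right)} = 142455 - \left(140 - 653^{2}\right) = 142455 + \left(-140 + 426409\right) = 142455 + 426269 = 568724$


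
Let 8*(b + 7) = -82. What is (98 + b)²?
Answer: 104329/16 ≈ 6520.6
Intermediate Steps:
b = -69/4 (b = -7 + (⅛)*(-82) = -7 - 41/4 = -69/4 ≈ -17.250)
(98 + b)² = (98 - 69/4)² = (323/4)² = 104329/16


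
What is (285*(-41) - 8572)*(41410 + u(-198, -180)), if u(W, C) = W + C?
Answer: -831185224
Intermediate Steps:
u(W, C) = C + W
(285*(-41) - 8572)*(41410 + u(-198, -180)) = (285*(-41) - 8572)*(41410 + (-180 - 198)) = (-11685 - 8572)*(41410 - 378) = -20257*41032 = -831185224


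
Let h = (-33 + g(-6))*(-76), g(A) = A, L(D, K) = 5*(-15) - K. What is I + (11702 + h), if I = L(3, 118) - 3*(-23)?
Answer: 14542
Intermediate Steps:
L(D, K) = -75 - K
h = 2964 (h = (-33 - 6)*(-76) = -39*(-76) = 2964)
I = -124 (I = (-75 - 1*118) - 3*(-23) = (-75 - 118) + 69 = -193 + 69 = -124)
I + (11702 + h) = -124 + (11702 + 2964) = -124 + 14666 = 14542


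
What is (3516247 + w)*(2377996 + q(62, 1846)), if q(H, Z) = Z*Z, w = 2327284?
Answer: 33808987429072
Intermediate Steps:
q(H, Z) = Z**2
(3516247 + w)*(2377996 + q(62, 1846)) = (3516247 + 2327284)*(2377996 + 1846**2) = 5843531*(2377996 + 3407716) = 5843531*5785712 = 33808987429072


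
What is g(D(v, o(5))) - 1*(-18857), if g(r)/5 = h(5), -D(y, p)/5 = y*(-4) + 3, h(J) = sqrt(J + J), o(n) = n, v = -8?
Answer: 18857 + 5*sqrt(10) ≈ 18873.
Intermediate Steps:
h(J) = sqrt(2)*sqrt(J) (h(J) = sqrt(2*J) = sqrt(2)*sqrt(J))
D(y, p) = -15 + 20*y (D(y, p) = -5*(y*(-4) + 3) = -5*(-4*y + 3) = -5*(3 - 4*y) = -15 + 20*y)
g(r) = 5*sqrt(10) (g(r) = 5*(sqrt(2)*sqrt(5)) = 5*sqrt(10))
g(D(v, o(5))) - 1*(-18857) = 5*sqrt(10) - 1*(-18857) = 5*sqrt(10) + 18857 = 18857 + 5*sqrt(10)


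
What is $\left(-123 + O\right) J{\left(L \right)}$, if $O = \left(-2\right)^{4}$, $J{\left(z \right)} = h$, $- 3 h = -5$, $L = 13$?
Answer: $- \frac{535}{3} \approx -178.33$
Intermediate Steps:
$h = \frac{5}{3}$ ($h = \left(- \frac{1}{3}\right) \left(-5\right) = \frac{5}{3} \approx 1.6667$)
$J{\left(z \right)} = \frac{5}{3}$
$O = 16$
$\left(-123 + O\right) J{\left(L \right)} = \left(-123 + 16\right) \frac{5}{3} = \left(-107\right) \frac{5}{3} = - \frac{535}{3}$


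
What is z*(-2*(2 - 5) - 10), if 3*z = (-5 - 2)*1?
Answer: 28/3 ≈ 9.3333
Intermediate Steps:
z = -7/3 (z = ((-5 - 2)*1)/3 = (-7*1)/3 = (⅓)*(-7) = -7/3 ≈ -2.3333)
z*(-2*(2 - 5) - 10) = -7*(-2*(2 - 5) - 10)/3 = -7*(-2*(-3) - 10)/3 = -7*(6 - 10)/3 = -7/3*(-4) = 28/3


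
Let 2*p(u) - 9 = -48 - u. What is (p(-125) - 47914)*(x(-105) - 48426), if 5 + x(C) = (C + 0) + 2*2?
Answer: 2323275372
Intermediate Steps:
p(u) = -39/2 - u/2 (p(u) = 9/2 + (-48 - u)/2 = 9/2 + (-24 - u/2) = -39/2 - u/2)
x(C) = -1 + C (x(C) = -5 + ((C + 0) + 2*2) = -5 + (C + 4) = -5 + (4 + C) = -1 + C)
(p(-125) - 47914)*(x(-105) - 48426) = ((-39/2 - ½*(-125)) - 47914)*((-1 - 105) - 48426) = ((-39/2 + 125/2) - 47914)*(-106 - 48426) = (43 - 47914)*(-48532) = -47871*(-48532) = 2323275372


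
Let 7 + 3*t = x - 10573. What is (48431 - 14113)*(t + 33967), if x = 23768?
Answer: 1316541434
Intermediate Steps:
t = 4396 (t = -7/3 + (23768 - 10573)/3 = -7/3 + (⅓)*13195 = -7/3 + 13195/3 = 4396)
(48431 - 14113)*(t + 33967) = (48431 - 14113)*(4396 + 33967) = 34318*38363 = 1316541434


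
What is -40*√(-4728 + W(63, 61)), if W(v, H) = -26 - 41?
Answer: -40*I*√4795 ≈ -2769.8*I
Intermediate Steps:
W(v, H) = -67
-40*√(-4728 + W(63, 61)) = -40*√(-4728 - 67) = -40*I*√4795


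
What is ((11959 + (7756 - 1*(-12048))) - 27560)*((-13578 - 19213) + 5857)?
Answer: -113203602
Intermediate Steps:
((11959 + (7756 - 1*(-12048))) - 27560)*((-13578 - 19213) + 5857) = ((11959 + (7756 + 12048)) - 27560)*(-32791 + 5857) = ((11959 + 19804) - 27560)*(-26934) = (31763 - 27560)*(-26934) = 4203*(-26934) = -113203602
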